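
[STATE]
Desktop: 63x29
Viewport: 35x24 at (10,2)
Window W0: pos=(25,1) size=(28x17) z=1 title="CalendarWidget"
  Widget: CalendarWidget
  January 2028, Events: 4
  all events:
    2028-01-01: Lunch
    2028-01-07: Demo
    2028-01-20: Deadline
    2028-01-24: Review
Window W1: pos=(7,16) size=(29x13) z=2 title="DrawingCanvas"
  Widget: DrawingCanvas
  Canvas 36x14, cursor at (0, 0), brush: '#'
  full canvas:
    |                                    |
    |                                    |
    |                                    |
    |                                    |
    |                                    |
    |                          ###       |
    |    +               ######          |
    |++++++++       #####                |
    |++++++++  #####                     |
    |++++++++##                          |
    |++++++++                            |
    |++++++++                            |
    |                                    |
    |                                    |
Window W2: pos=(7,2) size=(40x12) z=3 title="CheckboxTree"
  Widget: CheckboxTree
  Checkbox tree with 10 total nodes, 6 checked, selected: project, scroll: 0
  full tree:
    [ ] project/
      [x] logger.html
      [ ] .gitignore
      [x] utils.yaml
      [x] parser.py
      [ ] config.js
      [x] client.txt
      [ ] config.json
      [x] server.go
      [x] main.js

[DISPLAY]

━━━━━━━━━━━━━━━━━━━━━━━━━━━━━━━━━━━
heckboxTree                        
───────────────────────────────────
-] project/                        
 [x] logger.html                   
 [ ] .gitignore                    
 [x] utils.yaml                    
 [x] parser.py                     
 [ ] config.js                     
 [x] client.txt                    
 [ ] config.json                   
━━━━━━━━━━━━━━━━━━━━━━━━━━━━━━━━━━━
               ┃                   
               ┃                   
━━━━━━━━━━━━━━━━━━━━━━━━━┓         
rawingCanvas             ┃━━━━━━━━━
─────────────────────────┨         
                         ┃         
                         ┃         
                         ┃         
                         ┃         
                         ┃         
                        #┃         
  +               ###### ┃         


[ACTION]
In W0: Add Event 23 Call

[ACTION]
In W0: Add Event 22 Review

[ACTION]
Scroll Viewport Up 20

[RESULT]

                                   
               ┏━━━━━━━━━━━━━━━━━━━
━━━━━━━━━━━━━━━━━━━━━━━━━━━━━━━━━━━
heckboxTree                        
───────────────────────────────────
-] project/                        
 [x] logger.html                   
 [ ] .gitignore                    
 [x] utils.yaml                    
 [x] parser.py                     
 [ ] config.js                     
 [x] client.txt                    
 [ ] config.json                   
━━━━━━━━━━━━━━━━━━━━━━━━━━━━━━━━━━━
               ┃                   
               ┃                   
━━━━━━━━━━━━━━━━━━━━━━━━━┓         
rawingCanvas             ┃━━━━━━━━━
─────────────────────────┨         
                         ┃         
                         ┃         
                         ┃         
                         ┃         
                         ┃         


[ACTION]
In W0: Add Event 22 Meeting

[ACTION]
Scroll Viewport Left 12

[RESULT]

                                   
                         ┏━━━━━━━━━
       ┏━━━━━━━━━━━━━━━━━━━━━━━━━━━
       ┃ CheckboxTree              
       ┠───────────────────────────
       ┃>[-] project/              
       ┃   [x] logger.html         
       ┃   [ ] .gitignore          
       ┃   [x] utils.yaml          
       ┃   [x] parser.py           
       ┃   [ ] config.js           
       ┃   [x] client.txt          
       ┃   [ ] config.json         
       ┗━━━━━━━━━━━━━━━━━━━━━━━━━━━
                         ┃         
                         ┃         
       ┏━━━━━━━━━━━━━━━━━━━━━━━━━━━
       ┃ DrawingCanvas             
       ┠───────────────────────────
       ┃+                          
       ┃                           
       ┃                           
       ┃                           
       ┃                           


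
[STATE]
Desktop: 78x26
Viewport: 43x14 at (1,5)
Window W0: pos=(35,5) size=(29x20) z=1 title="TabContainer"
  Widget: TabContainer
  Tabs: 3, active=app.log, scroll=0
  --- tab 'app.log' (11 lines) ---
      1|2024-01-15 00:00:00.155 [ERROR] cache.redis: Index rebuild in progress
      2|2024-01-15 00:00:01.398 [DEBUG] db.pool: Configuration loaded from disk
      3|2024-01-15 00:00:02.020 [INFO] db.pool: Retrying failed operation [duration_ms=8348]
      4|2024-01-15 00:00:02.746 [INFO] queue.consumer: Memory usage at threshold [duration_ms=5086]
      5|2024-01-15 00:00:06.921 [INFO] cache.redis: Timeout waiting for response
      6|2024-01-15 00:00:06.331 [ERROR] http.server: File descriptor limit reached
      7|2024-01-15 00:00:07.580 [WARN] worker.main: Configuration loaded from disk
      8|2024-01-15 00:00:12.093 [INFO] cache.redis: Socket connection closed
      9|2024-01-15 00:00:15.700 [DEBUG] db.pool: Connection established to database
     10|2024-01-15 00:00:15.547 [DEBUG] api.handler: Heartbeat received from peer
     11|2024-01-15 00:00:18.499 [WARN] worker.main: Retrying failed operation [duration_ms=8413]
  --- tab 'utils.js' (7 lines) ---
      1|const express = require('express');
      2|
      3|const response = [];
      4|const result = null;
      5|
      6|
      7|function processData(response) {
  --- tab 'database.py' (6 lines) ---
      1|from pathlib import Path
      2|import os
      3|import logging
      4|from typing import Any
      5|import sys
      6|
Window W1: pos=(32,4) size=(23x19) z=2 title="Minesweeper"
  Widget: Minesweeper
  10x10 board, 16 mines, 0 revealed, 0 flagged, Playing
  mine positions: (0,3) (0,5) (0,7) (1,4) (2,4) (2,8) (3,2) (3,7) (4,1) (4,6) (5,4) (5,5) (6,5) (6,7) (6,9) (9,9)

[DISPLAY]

                               ┃ Minesweepe
                               ┠───────────
                               ┃■■■■■■■■■■ 
                               ┃■■■■■■■■■■ 
                               ┃■■■■■■■■■■ 
                               ┃■■■■■■■■■■ 
                               ┃■■■■■■■■■■ 
                               ┃■■■■■■■■■■ 
                               ┃■■■■■■■■■■ 
                               ┃■■■■■■■■■■ 
                               ┃■■■■■■■■■■ 
                               ┃■■■■■■■■■■ 
                               ┃           
                               ┃           


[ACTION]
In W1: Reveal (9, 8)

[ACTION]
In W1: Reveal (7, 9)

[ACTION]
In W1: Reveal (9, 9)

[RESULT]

                               ┃ Minesweepe
                               ┠───────────
                               ┃■■■✹■✹■✹■■ 
                               ┃■■■■✹■■■■■ 
                               ┃■■■■✹■■■✹■ 
                               ┃■■✹■■■■✹■■ 
                               ┃■✹■■■■✹■■■ 
                               ┃■■■■✹✹■■■■ 
                               ┃■■■■■✹■✹■✹ 
                               ┃■■■■■■■■■1 
                               ┃■■■■■■■■■■ 
                               ┃■■■■■■■■1✹ 
                               ┃           
                               ┃           


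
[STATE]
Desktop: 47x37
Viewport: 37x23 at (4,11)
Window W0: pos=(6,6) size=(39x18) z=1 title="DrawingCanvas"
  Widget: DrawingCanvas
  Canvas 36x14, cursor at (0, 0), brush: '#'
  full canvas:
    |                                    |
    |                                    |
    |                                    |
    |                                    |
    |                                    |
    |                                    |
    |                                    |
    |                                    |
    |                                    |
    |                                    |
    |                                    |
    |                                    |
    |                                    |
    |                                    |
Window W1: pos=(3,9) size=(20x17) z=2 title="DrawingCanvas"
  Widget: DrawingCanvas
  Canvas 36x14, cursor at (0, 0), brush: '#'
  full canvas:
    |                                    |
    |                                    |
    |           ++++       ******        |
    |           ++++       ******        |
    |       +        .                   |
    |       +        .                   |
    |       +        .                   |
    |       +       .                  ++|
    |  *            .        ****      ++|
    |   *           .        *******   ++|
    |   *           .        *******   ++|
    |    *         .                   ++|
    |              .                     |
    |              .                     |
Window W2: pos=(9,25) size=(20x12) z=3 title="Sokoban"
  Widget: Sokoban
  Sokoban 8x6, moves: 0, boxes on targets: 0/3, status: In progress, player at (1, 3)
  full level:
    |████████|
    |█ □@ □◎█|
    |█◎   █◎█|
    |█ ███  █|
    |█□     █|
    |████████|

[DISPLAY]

──────────────────┨                  
+                 ┃                  
                  ┃                  
           ++++   ┃                  
           ++++   ┃                  
       +        . ┃                  
       +        . ┃                  
       +        . ┃                  
       +       .  ┃                  
  *            .  ┃                  
   *           .  ┃                  
   *           .  ┃                  
    *         .   ┃━━━━━━━━━━━━━━━━━━
              .   ┃                  
━━━━━┏━━━━━━━━━━━━━━━━━━┓            
     ┃ Sokoban          ┃            
     ┠──────────────────┨            
     ┃████████          ┃            
     ┃█ □@ □◎█          ┃            
     ┃█◎   █◎█          ┃            
     ┃█ ███  █          ┃            
     ┃█□     █          ┃            
     ┃████████          ┃            


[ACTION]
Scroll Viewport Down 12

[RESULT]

           ++++   ┃                  
           ++++   ┃                  
       +        . ┃                  
       +        . ┃                  
       +        . ┃                  
       +       .  ┃                  
  *            .  ┃                  
   *           .  ┃                  
   *           .  ┃                  
    *         .   ┃━━━━━━━━━━━━━━━━━━
              .   ┃                  
━━━━━┏━━━━━━━━━━━━━━━━━━┓            
     ┃ Sokoban          ┃            
     ┠──────────────────┨            
     ┃████████          ┃            
     ┃█ □@ □◎█          ┃            
     ┃█◎   █◎█          ┃            
     ┃█ ███  █          ┃            
     ┃█□     █          ┃            
     ┃████████          ┃            
     ┃Moves: 0  0/3     ┃            
     ┃                  ┃            
     ┗━━━━━━━━━━━━━━━━━━┛            


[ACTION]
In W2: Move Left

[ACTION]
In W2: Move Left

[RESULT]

           ++++   ┃                  
           ++++   ┃                  
       +        . ┃                  
       +        . ┃                  
       +        . ┃                  
       +       .  ┃                  
  *            .  ┃                  
   *           .  ┃                  
   *           .  ┃                  
    *         .   ┃━━━━━━━━━━━━━━━━━━
              .   ┃                  
━━━━━┏━━━━━━━━━━━━━━━━━━┓            
     ┃ Sokoban          ┃            
     ┠──────────────────┨            
     ┃████████          ┃            
     ┃█□@  □◎█          ┃            
     ┃█◎   █◎█          ┃            
     ┃█ ███  █          ┃            
     ┃█□     █          ┃            
     ┃████████          ┃            
     ┃Moves: 1  0/3     ┃            
     ┃                  ┃            
     ┗━━━━━━━━━━━━━━━━━━┛            


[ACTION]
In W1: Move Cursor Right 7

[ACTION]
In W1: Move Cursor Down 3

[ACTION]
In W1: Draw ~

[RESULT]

           ++++   ┃                  
       ~   ++++   ┃                  
       +        . ┃                  
       +        . ┃                  
       +        . ┃                  
       +       .  ┃                  
  *            .  ┃                  
   *           .  ┃                  
   *           .  ┃                  
    *         .   ┃━━━━━━━━━━━━━━━━━━
              .   ┃                  
━━━━━┏━━━━━━━━━━━━━━━━━━┓            
     ┃ Sokoban          ┃            
     ┠──────────────────┨            
     ┃████████          ┃            
     ┃█□@  □◎█          ┃            
     ┃█◎   █◎█          ┃            
     ┃█ ███  █          ┃            
     ┃█□     █          ┃            
     ┃████████          ┃            
     ┃Moves: 1  0/3     ┃            
     ┃                  ┃            
     ┗━━━━━━━━━━━━━━━━━━┛            


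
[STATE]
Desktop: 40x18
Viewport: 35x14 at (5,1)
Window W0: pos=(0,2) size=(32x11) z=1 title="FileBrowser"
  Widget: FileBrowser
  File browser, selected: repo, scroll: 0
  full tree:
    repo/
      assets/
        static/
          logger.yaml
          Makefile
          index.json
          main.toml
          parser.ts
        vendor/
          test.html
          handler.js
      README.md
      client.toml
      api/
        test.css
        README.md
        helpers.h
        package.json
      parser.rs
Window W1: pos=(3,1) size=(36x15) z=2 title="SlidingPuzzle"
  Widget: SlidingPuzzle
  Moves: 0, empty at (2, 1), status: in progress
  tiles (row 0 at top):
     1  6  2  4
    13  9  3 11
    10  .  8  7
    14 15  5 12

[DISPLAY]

━━━━━━━━━━━━━━━━━━━━━━━━━━━━━━━━━┓ 
SlidingPuzzle                    ┃ 
─────────────────────────────────┨ 
────┬────┬────┬────┐             ┃ 
  1 │  6 │  2 │  4 │             ┃ 
────┼────┼────┼────┤             ┃ 
 13 │  9 │  3 │ 11 │             ┃ 
────┼────┼────┼────┤             ┃ 
 10 │    │  8 │  7 │             ┃ 
────┼────┼────┼────┤             ┃ 
 14 │ 15 │  5 │ 12 │             ┃ 
────┴────┴────┴────┘             ┃ 
oves: 0                          ┃ 
                                 ┃ 


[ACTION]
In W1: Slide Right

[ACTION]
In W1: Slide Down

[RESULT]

━━━━━━━━━━━━━━━━━━━━━━━━━━━━━━━━━┓ 
SlidingPuzzle                    ┃ 
─────────────────────────────────┨ 
────┬────┬────┬────┐             ┃ 
  1 │  6 │  2 │  4 │             ┃ 
────┼────┼────┼────┤             ┃ 
    │  9 │  3 │ 11 │             ┃ 
────┼────┼────┼────┤             ┃ 
 13 │ 10 │  8 │  7 │             ┃ 
────┼────┼────┼────┤             ┃ 
 14 │ 15 │  5 │ 12 │             ┃ 
────┴────┴────┴────┘             ┃ 
oves: 2                          ┃ 
                                 ┃ 


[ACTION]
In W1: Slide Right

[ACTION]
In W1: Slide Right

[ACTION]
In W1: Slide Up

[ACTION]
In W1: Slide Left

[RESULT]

━━━━━━━━━━━━━━━━━━━━━━━━━━━━━━━━━┓ 
SlidingPuzzle                    ┃ 
─────────────────────────────────┨ 
────┬────┬────┬────┐             ┃ 
  1 │  6 │  2 │  4 │             ┃ 
────┼────┼────┼────┤             ┃ 
 13 │  9 │  3 │ 11 │             ┃ 
────┼────┼────┼────┤             ┃ 
 10 │    │  8 │  7 │             ┃ 
────┼────┼────┼────┤             ┃ 
 14 │ 15 │  5 │ 12 │             ┃ 
────┴────┴────┴────┘             ┃ 
oves: 4                          ┃ 
                                 ┃ 


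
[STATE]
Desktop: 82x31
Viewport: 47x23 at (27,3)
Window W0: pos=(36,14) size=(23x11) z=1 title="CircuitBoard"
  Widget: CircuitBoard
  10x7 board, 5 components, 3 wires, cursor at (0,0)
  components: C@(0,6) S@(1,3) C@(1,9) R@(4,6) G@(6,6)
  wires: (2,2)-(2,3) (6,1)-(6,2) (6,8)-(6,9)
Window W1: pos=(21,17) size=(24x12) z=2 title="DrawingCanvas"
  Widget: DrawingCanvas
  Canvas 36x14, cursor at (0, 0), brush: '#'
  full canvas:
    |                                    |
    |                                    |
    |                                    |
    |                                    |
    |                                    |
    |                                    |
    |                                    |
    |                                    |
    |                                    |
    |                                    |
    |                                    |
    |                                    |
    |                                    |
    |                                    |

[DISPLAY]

                                               
                                               
                                               
                                               
                                               
                                               
                                               
                                               
                                               
                                               
                                               
         ┏━━━━━━━━━━━━━━━━━━━━━┓               
         ┃ CircuitBoard        ┃               
         ┠─────────────────────┨               
━━━━━━━━━━━━━━━━━┓ 3 4 5 6 7 8 ┃               
ingCanvas        ┃             ┃               
─────────────────┨             ┃               
                 ┃        S    ┃               
                 ┃             ┃               
                 ┃    · ─ ·    ┃               
                 ┃             ┃               
                 ┃━━━━━━━━━━━━━┛               
                 ┃                             


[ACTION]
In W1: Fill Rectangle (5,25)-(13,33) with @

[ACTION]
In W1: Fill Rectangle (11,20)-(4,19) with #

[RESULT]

                                               
                                               
                                               
                                               
                                               
                                               
                                               
                                               
                                               
                                               
                                               
         ┏━━━━━━━━━━━━━━━━━━━━━┓               
         ┃ CircuitBoard        ┃               
         ┠─────────────────────┨               
━━━━━━━━━━━━━━━━━┓ 3 4 5 6 7 8 ┃               
ingCanvas        ┃             ┃               
─────────────────┨             ┃               
                 ┃        S    ┃               
                 ┃             ┃               
                 ┃    · ─ ·    ┃               
                 ┃             ┃               
              ## ┃━━━━━━━━━━━━━┛               
              ## ┃                             


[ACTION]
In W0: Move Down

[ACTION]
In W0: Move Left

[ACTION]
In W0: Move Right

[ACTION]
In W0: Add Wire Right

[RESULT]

                                               
                                               
                                               
                                               
                                               
                                               
                                               
                                               
                                               
                                               
                                               
         ┏━━━━━━━━━━━━━━━━━━━━━┓               
         ┃ CircuitBoard        ┃               
         ┠─────────────────────┨               
━━━━━━━━━━━━━━━━━┓ 3 4 5 6 7 8 ┃               
ingCanvas        ┃             ┃               
─────────────────┨             ┃               
                 ┃.]─ ·   S    ┃               
                 ┃             ┃               
                 ┃    · ─ ·    ┃               
                 ┃             ┃               
              ## ┃━━━━━━━━━━━━━┛               
              ## ┃                             


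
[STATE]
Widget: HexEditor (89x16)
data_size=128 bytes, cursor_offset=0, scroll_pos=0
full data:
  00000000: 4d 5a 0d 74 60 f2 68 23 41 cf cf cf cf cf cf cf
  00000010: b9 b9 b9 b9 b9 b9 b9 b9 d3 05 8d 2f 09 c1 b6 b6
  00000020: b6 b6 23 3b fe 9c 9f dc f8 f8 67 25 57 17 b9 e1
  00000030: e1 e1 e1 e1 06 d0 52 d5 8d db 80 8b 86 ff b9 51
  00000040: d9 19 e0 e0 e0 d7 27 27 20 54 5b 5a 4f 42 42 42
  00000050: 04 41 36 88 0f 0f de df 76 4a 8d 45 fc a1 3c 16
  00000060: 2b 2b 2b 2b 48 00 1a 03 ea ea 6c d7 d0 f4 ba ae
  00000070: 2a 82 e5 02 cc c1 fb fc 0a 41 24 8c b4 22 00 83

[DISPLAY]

00000000  4D 5a 0d 74 60 f2 68 23  41 cf cf cf cf cf cf cf  |MZ.t`.h#A.......|           
00000010  b9 b9 b9 b9 b9 b9 b9 b9  d3 05 8d 2f 09 c1 b6 b6  |.........../....|           
00000020  b6 b6 23 3b fe 9c 9f dc  f8 f8 67 25 57 17 b9 e1  |..#;......g%W...|           
00000030  e1 e1 e1 e1 06 d0 52 d5  8d db 80 8b 86 ff b9 51  |......R........Q|           
00000040  d9 19 e0 e0 e0 d7 27 27  20 54 5b 5a 4f 42 42 42  |......'' T[ZOBBB|           
00000050  04 41 36 88 0f 0f de df  76 4a 8d 45 fc a1 3c 16  |.A6.....vJ.E..<.|           
00000060  2b 2b 2b 2b 48 00 1a 03  ea ea 6c d7 d0 f4 ba ae  |++++H.....l.....|           
00000070  2a 82 e5 02 cc c1 fb fc  0a 41 24 8c b4 22 00 83  |*........A$.."..|           
                                                                                         
                                                                                         
                                                                                         
                                                                                         
                                                                                         
                                                                                         
                                                                                         
                                                                                         


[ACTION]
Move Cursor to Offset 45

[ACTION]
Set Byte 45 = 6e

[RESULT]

00000000  4d 5a 0d 74 60 f2 68 23  41 cf cf cf cf cf cf cf  |MZ.t`.h#A.......|           
00000010  b9 b9 b9 b9 b9 b9 b9 b9  d3 05 8d 2f 09 c1 b6 b6  |.........../....|           
00000020  b6 b6 23 3b fe 9c 9f dc  f8 f8 67 25 57 6E b9 e1  |..#;......g%Wn..|           
00000030  e1 e1 e1 e1 06 d0 52 d5  8d db 80 8b 86 ff b9 51  |......R........Q|           
00000040  d9 19 e0 e0 e0 d7 27 27  20 54 5b 5a 4f 42 42 42  |......'' T[ZOBBB|           
00000050  04 41 36 88 0f 0f de df  76 4a 8d 45 fc a1 3c 16  |.A6.....vJ.E..<.|           
00000060  2b 2b 2b 2b 48 00 1a 03  ea ea 6c d7 d0 f4 ba ae  |++++H.....l.....|           
00000070  2a 82 e5 02 cc c1 fb fc  0a 41 24 8c b4 22 00 83  |*........A$.."..|           
                                                                                         
                                                                                         
                                                                                         
                                                                                         
                                                                                         
                                                                                         
                                                                                         
                                                                                         


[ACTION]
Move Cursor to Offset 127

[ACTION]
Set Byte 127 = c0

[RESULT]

00000000  4d 5a 0d 74 60 f2 68 23  41 cf cf cf cf cf cf cf  |MZ.t`.h#A.......|           
00000010  b9 b9 b9 b9 b9 b9 b9 b9  d3 05 8d 2f 09 c1 b6 b6  |.........../....|           
00000020  b6 b6 23 3b fe 9c 9f dc  f8 f8 67 25 57 6e b9 e1  |..#;......g%Wn..|           
00000030  e1 e1 e1 e1 06 d0 52 d5  8d db 80 8b 86 ff b9 51  |......R........Q|           
00000040  d9 19 e0 e0 e0 d7 27 27  20 54 5b 5a 4f 42 42 42  |......'' T[ZOBBB|           
00000050  04 41 36 88 0f 0f de df  76 4a 8d 45 fc a1 3c 16  |.A6.....vJ.E..<.|           
00000060  2b 2b 2b 2b 48 00 1a 03  ea ea 6c d7 d0 f4 ba ae  |++++H.....l.....|           
00000070  2a 82 e5 02 cc c1 fb fc  0a 41 24 8c b4 22 00 C0  |*........A$.."..|           
                                                                                         
                                                                                         
                                                                                         
                                                                                         
                                                                                         
                                                                                         
                                                                                         
                                                                                         


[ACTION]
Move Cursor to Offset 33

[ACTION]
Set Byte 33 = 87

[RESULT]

00000000  4d 5a 0d 74 60 f2 68 23  41 cf cf cf cf cf cf cf  |MZ.t`.h#A.......|           
00000010  b9 b9 b9 b9 b9 b9 b9 b9  d3 05 8d 2f 09 c1 b6 b6  |.........../....|           
00000020  b6 87 23 3b fe 9c 9f dc  f8 f8 67 25 57 6e b9 e1  |..#;......g%Wn..|           
00000030  e1 e1 e1 e1 06 d0 52 d5  8d db 80 8b 86 ff b9 51  |......R........Q|           
00000040  d9 19 e0 e0 e0 d7 27 27  20 54 5b 5a 4f 42 42 42  |......'' T[ZOBBB|           
00000050  04 41 36 88 0f 0f de df  76 4a 8d 45 fc a1 3c 16  |.A6.....vJ.E..<.|           
00000060  2b 2b 2b 2b 48 00 1a 03  ea ea 6c d7 d0 f4 ba ae  |++++H.....l.....|           
00000070  2a 82 e5 02 cc c1 fb fc  0a 41 24 8c b4 22 00 c0  |*........A$.."..|           
                                                                                         
                                                                                         
                                                                                         
                                                                                         
                                                                                         
                                                                                         
                                                                                         
                                                                                         


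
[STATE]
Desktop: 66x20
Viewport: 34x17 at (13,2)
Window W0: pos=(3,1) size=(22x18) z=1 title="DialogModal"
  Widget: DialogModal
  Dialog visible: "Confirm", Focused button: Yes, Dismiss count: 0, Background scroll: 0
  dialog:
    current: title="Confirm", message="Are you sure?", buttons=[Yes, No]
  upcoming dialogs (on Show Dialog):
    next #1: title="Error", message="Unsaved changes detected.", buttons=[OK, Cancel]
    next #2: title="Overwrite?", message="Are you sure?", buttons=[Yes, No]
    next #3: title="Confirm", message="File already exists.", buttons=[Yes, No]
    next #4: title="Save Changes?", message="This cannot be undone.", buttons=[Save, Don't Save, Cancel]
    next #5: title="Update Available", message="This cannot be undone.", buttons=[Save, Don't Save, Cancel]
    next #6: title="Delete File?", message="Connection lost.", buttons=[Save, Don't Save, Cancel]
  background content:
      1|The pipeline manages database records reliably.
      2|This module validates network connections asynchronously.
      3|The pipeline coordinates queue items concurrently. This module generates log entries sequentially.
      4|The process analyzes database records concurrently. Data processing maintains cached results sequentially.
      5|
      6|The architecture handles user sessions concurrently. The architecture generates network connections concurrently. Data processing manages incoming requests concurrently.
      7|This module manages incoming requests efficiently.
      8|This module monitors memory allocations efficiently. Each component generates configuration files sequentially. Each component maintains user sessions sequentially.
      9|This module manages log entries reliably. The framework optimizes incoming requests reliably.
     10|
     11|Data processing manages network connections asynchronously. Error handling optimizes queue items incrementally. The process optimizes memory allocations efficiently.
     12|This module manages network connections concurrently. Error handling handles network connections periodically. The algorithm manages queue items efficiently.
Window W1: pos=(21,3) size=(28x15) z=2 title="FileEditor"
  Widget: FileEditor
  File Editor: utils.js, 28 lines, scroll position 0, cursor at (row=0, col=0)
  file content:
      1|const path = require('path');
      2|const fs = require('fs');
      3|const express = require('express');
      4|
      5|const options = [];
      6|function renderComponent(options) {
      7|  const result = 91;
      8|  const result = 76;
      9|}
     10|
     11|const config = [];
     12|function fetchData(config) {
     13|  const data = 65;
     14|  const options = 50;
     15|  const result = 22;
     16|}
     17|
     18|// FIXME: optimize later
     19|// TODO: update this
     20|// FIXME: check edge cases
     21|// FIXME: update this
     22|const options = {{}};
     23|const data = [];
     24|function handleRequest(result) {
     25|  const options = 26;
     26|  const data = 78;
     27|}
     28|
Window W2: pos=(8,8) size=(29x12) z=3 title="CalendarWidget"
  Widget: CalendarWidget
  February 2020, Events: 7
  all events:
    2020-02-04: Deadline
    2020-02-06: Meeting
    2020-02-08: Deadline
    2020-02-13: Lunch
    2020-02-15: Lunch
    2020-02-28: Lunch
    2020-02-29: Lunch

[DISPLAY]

dal        ┃                      
────────┏━━━━━━━━━━━━━━━━━━━━━━━━━
ine mana┃ FileEditor              
le valid┠─────────────────────────
ine coor┃█onst path = require('pat
ss analy┃const fs = require('fs');
━━━━━━━━━━━━━━━━━━━━━━━┓ require('
endarWidget            ┃          
───────────────────────┨ [];      
   February 2020       ┃Component(
u We Th Fr Sa Su       ┃= 91;     
            1  2       ┃= 76;     
4*  5  6*  7  8*  9    ┃          
1 12 13* 14 15* 16     ┃          
8 19 20 21 22 23       ┃[];       
5 26 27 28* 29*        ┃━━━━━━━━━━
                       ┃          


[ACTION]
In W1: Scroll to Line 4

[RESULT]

dal        ┃                      
────────┏━━━━━━━━━━━━━━━━━━━━━━━━━
ine mana┃ FileEditor              
le valid┠─────────────────────────
ine coor┃                         
ss analy┃const options = [];      
━━━━━━━━━━━━━━━━━━━━━━━┓Component(
endarWidget            ┃= 91;     
───────────────────────┨= 76;     
   February 2020       ┃          
u We Th Fr Sa Su       ┃          
            1  2       ┃[];       
4*  5  6*  7  8*  9    ┃ata(config
1 12 13* 14 15* 16     ┃65;       
8 19 20 21 22 23       ┃ = 50;    
5 26 27 28* 29*        ┃━━━━━━━━━━
                       ┃          


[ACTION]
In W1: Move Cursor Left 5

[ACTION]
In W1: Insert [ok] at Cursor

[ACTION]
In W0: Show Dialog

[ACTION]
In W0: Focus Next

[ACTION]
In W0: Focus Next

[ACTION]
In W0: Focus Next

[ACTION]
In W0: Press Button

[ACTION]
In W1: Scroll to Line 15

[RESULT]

dal        ┃                      
────────┏━━━━━━━━━━━━━━━━━━━━━━━━━
ine mana┃ FileEditor              
le valid┠─────────────────────────
ine coor┃  const result = 22;     
ss analy┃}                        
━━━━━━━━━━━━━━━━━━━━━━━┓          
endarWidget            ┃ize later 
───────────────────────┨ this     
   February 2020       ┃ edge case
u We Th Fr Sa Su       ┃e this    
            1  2       ┃ {{}};    
4*  5  6*  7  8*  9    ┃;         
1 12 13* 14 15* 16     ┃Request(re
8 19 20 21 22 23       ┃ = 26;    
5 26 27 28* 29*        ┃━━━━━━━━━━
                       ┃          


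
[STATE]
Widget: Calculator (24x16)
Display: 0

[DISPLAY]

                       0
┌───┬───┬───┬───┐       
│ 7 │ 8 │ 9 │ ÷ │       
├───┼───┼───┼───┤       
│ 4 │ 5 │ 6 │ × │       
├───┼───┼───┼───┤       
│ 1 │ 2 │ 3 │ - │       
├───┼───┼───┼───┤       
│ 0 │ . │ = │ + │       
├───┼───┼───┼───┤       
│ C │ MC│ MR│ M+│       
└───┴───┴───┴───┘       
                        
                        
                        
                        


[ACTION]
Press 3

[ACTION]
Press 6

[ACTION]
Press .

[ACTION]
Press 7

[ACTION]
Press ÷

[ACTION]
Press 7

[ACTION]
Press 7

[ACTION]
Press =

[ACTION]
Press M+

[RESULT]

            0.4766233766
┌───┬───┬───┬───┐       
│ 7 │ 8 │ 9 │ ÷ │       
├───┼───┼───┼───┤       
│ 4 │ 5 │ 6 │ × │       
├───┼───┼───┼───┤       
│ 1 │ 2 │ 3 │ - │       
├───┼───┼───┼───┤       
│ 0 │ . │ = │ + │       
├───┼───┼───┼───┤       
│ C │ MC│ MR│ M+│       
└───┴───┴───┴───┘       
                        
                        
                        
                        


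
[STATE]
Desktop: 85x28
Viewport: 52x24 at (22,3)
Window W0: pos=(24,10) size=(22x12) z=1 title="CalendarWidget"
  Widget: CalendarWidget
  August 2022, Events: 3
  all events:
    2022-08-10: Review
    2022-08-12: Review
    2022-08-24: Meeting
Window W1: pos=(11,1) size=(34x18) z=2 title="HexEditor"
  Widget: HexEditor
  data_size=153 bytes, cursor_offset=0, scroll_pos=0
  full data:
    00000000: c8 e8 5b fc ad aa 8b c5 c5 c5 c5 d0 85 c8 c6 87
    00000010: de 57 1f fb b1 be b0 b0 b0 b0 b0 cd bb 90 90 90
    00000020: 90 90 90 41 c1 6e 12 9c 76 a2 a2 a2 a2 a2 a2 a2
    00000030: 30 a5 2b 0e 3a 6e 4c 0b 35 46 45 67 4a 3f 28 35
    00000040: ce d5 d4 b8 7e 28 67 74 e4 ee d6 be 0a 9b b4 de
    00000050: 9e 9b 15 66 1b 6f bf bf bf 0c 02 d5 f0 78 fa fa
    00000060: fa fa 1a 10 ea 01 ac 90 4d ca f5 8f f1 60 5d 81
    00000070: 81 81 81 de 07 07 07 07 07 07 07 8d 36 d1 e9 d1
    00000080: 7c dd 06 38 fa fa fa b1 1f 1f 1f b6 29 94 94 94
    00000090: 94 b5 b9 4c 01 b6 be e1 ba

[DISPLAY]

──────────────────────┨                             
C8 e8 5b fc ad aa 8b c┃                             
de 57 1f fb b1 be b0 b┃                             
90 90 90 41 c1 6e 12 9┃                             
30 a5 2b 0e 3a 6e 4c 0┃                             
ce d5 d4 b8 7e 28 67 7┃                             
9e 9b 15 66 1b 6f bf b┃                             
fa fa 1a 10 ea 01 ac 9┃┓                            
81 81 81 de 07 07 07 0┃┃                            
7c dd 06 38 fa fa fa b┃┨                            
94 b5 b9 4c 01 b6 be e┃┃                            
                      ┃┃                            
                      ┃┃                            
                      ┃┃                            
                      ┃┃                            
━━━━━━━━━━━━━━━━━━━━━━┛┃                            
  ┃29 30 31            ┃                            
  ┃                    ┃                            
  ┗━━━━━━━━━━━━━━━━━━━━┛                            
                                                    
                                                    
                                                    
                                                    
                                                    


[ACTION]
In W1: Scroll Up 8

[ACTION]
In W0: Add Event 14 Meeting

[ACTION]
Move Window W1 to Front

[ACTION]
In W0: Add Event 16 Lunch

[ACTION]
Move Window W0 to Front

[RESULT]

──────────────────────┨                             
C8 e8 5b fc ad aa 8b c┃                             
de 57 1f fb b1 be b0 b┃                             
90 90 90 41 c1 6e 12 9┃                             
30 a5 2b 0e 3a 6e 4c 0┃                             
ce d5 d4 b8 7e 28 67 7┃                             
9e 9b 15 66 1b 6f bf b┃                             
fa┏━━━━━━━━━━━━━━━━━━━━┓                            
81┃ CalendarWidget     ┃                            
7c┠────────────────────┨                            
94┃    August 2022     ┃                            
  ┃Mo Tu We Th Fr Sa Su┃                            
  ┃ 1  2  3  4  5  6  7┃                            
  ┃ 8  9 10* 11 12* 13 ┃                            
  ┃15 16* 17 18 19 20 2┃                            
━━┃22 23 24* 25 26 27 2┃                            
  ┃29 30 31            ┃                            
  ┃                    ┃                            
  ┗━━━━━━━━━━━━━━━━━━━━┛                            
                                                    
                                                    
                                                    
                                                    
                                                    
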